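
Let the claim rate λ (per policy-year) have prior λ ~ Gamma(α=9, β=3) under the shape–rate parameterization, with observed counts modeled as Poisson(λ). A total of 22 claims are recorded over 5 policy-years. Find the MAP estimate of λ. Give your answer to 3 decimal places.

Σxᵢ = 22, n = 5.
Posterior ∝ λ^8e^(−3λ) · λ^22e^(−5λ) = λ^30e^(−8λ), i.e. Gamma(shape=31, rate=8).
The mode of a Gamma(a, b) with a ≥ 1 (shape–rate) is (a−1)/b = 30/8 ≈ 3.750.

λ̂_MAP = 3.750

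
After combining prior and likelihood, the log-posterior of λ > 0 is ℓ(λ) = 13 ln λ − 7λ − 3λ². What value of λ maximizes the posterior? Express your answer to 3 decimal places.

ℓ'(λ) = 13/λ − 7 − 6λ. Setting this to zero and multiplying by λ: 6λ² + 7λ − 13 = 0.
λ = (−7 + √(7² + 4·6·13)) / (2·6) = (−7 + √361) / 12 = (−7 + 19)/12 = 1.
ℓ''(λ) = −13/λ² − 6 < 0, confirming a maximum.

λ̂_MAP = 1.000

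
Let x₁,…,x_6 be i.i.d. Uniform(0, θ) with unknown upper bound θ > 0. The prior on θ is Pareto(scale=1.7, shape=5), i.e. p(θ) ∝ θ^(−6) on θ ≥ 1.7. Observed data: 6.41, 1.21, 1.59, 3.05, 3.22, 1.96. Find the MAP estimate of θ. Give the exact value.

θ̂_MAP = 6.41

The Uniform(0, θ) likelihood is θ^(−n) for θ ≥ max(xᵢ), zero otherwise. Here max(xᵢ) = 6.41.
Posterior ∝ θ^(−6) · θ^(−6) = θ^(−12) on θ ≥ max(1.7, 6.41) = 6.41.
This density is strictly decreasing in θ, so the posterior mode lies at the lower boundary of the support.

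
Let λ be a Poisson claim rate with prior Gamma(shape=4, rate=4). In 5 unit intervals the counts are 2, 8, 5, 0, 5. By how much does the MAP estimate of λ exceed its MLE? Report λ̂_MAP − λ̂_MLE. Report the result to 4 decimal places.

MAP − MLE = -1.4444

Σxᵢ = 20. Posterior is Gamma(24, 9); MAP = (24−1)/9 = 23/9 ≈ 2.55556.
MLE = x̄ = 20/5 ≈ 4.00000.
Difference = 23/9 − 20/5 = -13/9 ≈ -1.4444.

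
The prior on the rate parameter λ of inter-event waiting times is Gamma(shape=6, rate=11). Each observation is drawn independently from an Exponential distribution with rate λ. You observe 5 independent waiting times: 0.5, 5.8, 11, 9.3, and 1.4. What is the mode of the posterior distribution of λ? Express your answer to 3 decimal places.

λ̂_MAP = 0.256

The Exponential(rate=λ) likelihood is ∝ λ^n e^(−λΣtᵢ). Here n = 5 and Σtᵢ = 0.5 + 5.8 + 11 + 9.3 + 1.4 = 28.
Posterior ∝ λ^5e^(−11λ) · λ^5e^(−28λ) = λ^10e^(−39λ), i.e. Gamma(11, 39).
Mode = (a−1)/b = 10/39 ≈ 0.256.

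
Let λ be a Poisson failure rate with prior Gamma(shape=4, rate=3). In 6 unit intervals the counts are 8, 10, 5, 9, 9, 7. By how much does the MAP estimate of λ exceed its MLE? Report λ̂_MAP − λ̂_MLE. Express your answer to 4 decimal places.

MAP − MLE = -2.3333

Σxᵢ = 48. Posterior is Gamma(52, 9); MAP = (52−1)/9 = 51/9 ≈ 5.66667.
MLE = x̄ = 48/6 ≈ 8.00000.
Difference = 51/9 − 48/6 = -7/3 ≈ -2.3333.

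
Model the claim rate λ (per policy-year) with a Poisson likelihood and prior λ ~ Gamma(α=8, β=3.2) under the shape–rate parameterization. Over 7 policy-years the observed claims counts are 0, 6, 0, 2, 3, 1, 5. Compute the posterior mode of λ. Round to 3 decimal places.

λ̂_MAP = 2.353

Σxᵢ = 0+6+0+2+3+1+5 = 17, with n = 7.
Posterior ∝ λ^7e^(−3.2λ) · λ^17e^(−7λ) = λ^24e^(−10.2λ), i.e. Gamma(shape=25, rate=10.2).
The mode of a Gamma(a, b) with a ≥ 1 (shape–rate) is (a−1)/b = 24/10.2 ≈ 2.353.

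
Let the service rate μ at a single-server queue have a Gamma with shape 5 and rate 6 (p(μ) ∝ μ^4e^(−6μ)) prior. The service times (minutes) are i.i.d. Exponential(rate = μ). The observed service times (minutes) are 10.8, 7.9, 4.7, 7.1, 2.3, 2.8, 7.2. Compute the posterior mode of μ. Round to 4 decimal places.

μ̂_MAP = 0.2254

The Exponential(rate=μ) likelihood is ∝ μ^n e^(−μΣtᵢ). Here n = 7 and Σtᵢ = 10.8 + 7.9 + 4.7 + 7.1 + 2.3 + 2.8 + 7.2 = 42.8.
Posterior ∝ μ^4e^(−6μ) · μ^7e^(−42.8μ) = μ^11e^(−48.8μ), i.e. Gamma(12, 48.8).
Mode = (a−1)/b = 11/48.8 ≈ 0.2254.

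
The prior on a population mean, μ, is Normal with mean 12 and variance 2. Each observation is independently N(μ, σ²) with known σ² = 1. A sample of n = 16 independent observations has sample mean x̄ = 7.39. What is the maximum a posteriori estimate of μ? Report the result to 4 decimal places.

μ̂_MAP = 7.5297

n = 16, x̄ = 7.39.
For a Normal prior and Normal likelihood with known variance, the posterior is Normal; its mode equals its mean, the precision-weighted average.
Prior precision 1/σ₀² = 1/2 = 0.5; data precision n/σ² = 16/1 = 16.
μ̂ = (0.5·12 + 16·7.39) / (0.5 + 16) = 124.24/16.5 = 6212/825 ≈ 7.5297.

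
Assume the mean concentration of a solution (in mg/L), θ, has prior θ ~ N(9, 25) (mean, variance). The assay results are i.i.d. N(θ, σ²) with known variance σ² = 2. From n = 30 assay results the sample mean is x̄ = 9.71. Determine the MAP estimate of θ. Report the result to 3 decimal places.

n = 30, x̄ = 9.71.
For a Normal prior and Normal likelihood with known variance, the posterior is Normal; its mode equals its mean, the precision-weighted average.
Prior precision 1/σ₀² = 1/25 = 0.04; data precision n/σ² = 30/2 = 15.
θ̂ = (0.04·9 + 15·9.71) / (0.04 + 15) = 146.01/15.04 = 14601/1504 ≈ 9.708.

θ̂_MAP = 9.708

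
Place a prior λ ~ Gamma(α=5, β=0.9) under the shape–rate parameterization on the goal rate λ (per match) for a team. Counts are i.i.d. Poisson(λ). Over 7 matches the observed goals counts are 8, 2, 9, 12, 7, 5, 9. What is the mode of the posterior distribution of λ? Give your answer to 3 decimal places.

Σxᵢ = 8+2+9+12+7+5+9 = 52, with n = 7.
Posterior ∝ λ^4e^(−0.9λ) · λ^52e^(−7λ) = λ^56e^(−7.9λ), i.e. Gamma(shape=57, rate=7.9).
The mode of a Gamma(a, b) with a ≥ 1 (shape–rate) is (a−1)/b = 56/7.9 ≈ 7.089.

λ̂_MAP = 7.089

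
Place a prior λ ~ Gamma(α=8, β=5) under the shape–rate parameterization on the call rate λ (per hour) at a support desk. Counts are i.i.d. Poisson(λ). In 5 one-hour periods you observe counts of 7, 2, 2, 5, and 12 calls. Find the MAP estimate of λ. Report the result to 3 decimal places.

Σxᵢ = 7+2+2+5+12 = 28, with n = 5.
Posterior ∝ λ^7e^(−5λ) · λ^28e^(−5λ) = λ^35e^(−10λ), i.e. Gamma(shape=36, rate=10).
The mode of a Gamma(a, b) with a ≥ 1 (shape–rate) is (a−1)/b = 35/10 ≈ 3.500.

λ̂_MAP = 3.500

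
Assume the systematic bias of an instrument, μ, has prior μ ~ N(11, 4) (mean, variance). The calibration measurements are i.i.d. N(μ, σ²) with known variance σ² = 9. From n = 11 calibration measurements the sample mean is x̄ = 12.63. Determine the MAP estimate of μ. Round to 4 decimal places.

n = 11, x̄ = 12.63.
For a Normal prior and Normal likelihood with known variance, the posterior is Normal; its mode equals its mean, the precision-weighted average.
Prior precision 1/σ₀² = 1/4 = 0.25; data precision n/σ² = 11/9.
μ̂ = (0.25·11 + (11/9)·12.63) / (0.25 + 11/9) = (1364/75)/(53/36) = 16368/1325 ≈ 12.3532.

μ̂_MAP = 12.3532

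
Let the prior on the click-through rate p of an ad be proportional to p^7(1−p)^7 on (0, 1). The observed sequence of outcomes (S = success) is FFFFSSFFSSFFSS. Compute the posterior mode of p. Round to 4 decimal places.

The prior density ∝ p^7(1−p)^7 is the kernel of Beta(8, 8).
Data: 6 successes in 14 trials (from the sequence). The binomial likelihood contributes p^6(1−p)^8, so the posterior is Beta(8+6, 8+8) = Beta(14, 16).
For Beta(a, b) with a, b > 1 the mode is (a−1)/(a+b−2) = 13/28 ≈ 0.4643.

p̂_MAP = 0.4643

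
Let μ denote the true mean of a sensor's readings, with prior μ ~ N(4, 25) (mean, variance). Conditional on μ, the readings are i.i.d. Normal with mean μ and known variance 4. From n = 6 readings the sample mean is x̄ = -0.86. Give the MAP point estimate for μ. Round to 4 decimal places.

n = 6, x̄ = -0.86.
For a Normal prior and Normal likelihood with known variance, the posterior is Normal; its mode equals its mean, the precision-weighted average.
Prior precision 1/σ₀² = 1/25 = 0.04; data precision n/σ² = 6/4 = 1.5.
μ̂ = (0.04·4 + 1.5·(-0.86)) / (0.04 + 1.5) = (-1.13)/1.54 = -113/154 ≈ -0.7338.

μ̂_MAP = -0.7338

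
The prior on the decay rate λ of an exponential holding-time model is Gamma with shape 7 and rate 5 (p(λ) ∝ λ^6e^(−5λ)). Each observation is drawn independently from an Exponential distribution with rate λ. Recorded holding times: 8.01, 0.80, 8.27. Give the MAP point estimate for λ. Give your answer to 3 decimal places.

λ̂_MAP = 0.408

The Exponential(rate=λ) likelihood is ∝ λ^n e^(−λΣtᵢ). Here n = 3 and Σtᵢ = 8.01 + 0.80 + 8.27 = 17.08.
Posterior ∝ λ^6e^(−5λ) · λ^3e^(−17.08λ) = λ^9e^(−22.08λ), i.e. Gamma(10, 22.08).
Mode = (a−1)/b = 9/22.08 ≈ 0.408.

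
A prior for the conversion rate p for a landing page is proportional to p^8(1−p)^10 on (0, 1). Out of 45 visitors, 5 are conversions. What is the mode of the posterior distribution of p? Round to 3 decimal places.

p̂_MAP = 0.206

The prior density ∝ p^8(1−p)^10 is the kernel of Beta(9, 11).
Data: 5 successes in 45 trials. The binomial likelihood contributes p^5(1−p)^40, so the posterior is Beta(9+5, 11+40) = Beta(14, 51).
For Beta(a, b) with a, b > 1 the mode is (a−1)/(a+b−2) = 13/63 ≈ 0.206.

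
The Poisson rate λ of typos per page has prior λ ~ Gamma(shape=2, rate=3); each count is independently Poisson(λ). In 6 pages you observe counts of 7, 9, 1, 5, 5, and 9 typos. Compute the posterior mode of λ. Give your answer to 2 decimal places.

Σxᵢ = 7+9+1+5+5+9 = 36, with n = 6.
Posterior ∝ λe^(−3λ) · λ^36e^(−6λ) = λ^37e^(−9λ), i.e. Gamma(shape=38, rate=9).
The mode of a Gamma(a, b) with a ≥ 1 (shape–rate) is (a−1)/b = 37/9 ≈ 4.11.

λ̂_MAP = 4.11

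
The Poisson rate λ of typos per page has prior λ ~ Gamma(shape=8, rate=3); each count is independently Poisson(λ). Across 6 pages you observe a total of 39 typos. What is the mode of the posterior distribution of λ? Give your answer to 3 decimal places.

λ̂_MAP = 5.111

Σxᵢ = 39, n = 6.
Posterior ∝ λ^7e^(−3λ) · λ^39e^(−6λ) = λ^46e^(−9λ), i.e. Gamma(shape=47, rate=9).
The mode of a Gamma(a, b) with a ≥ 1 (shape–rate) is (a−1)/b = 46/9 ≈ 5.111.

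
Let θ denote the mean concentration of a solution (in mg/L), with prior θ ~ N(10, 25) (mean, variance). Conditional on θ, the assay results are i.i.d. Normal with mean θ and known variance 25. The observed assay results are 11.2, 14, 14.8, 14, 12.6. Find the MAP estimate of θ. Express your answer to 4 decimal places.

θ̂_MAP = 12.7667

n = 5; x̄ = (11.2 + 14 + 14.8 + 14 + 12.6)/5 = 66.6/5 = 13.32.
For a Normal prior and Normal likelihood with known variance, the posterior is Normal; its mode equals its mean, the precision-weighted average.
Prior precision 1/σ₀² = 1/25 = 0.04; data precision n/σ² = 5/25 = 0.2.
θ̂ = (0.04·10 + 0.2·13.32) / (0.04 + 0.2) = 3.064/0.24 = 383/30 ≈ 12.7667.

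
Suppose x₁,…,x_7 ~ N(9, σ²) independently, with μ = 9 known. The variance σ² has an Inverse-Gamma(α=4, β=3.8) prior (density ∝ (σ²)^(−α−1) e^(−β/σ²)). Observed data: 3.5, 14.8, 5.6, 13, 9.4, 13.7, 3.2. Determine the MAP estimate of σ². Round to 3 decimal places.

Sum of squared deviations about the known mean: SS = (3.5−9)² + (14.8−9)² + (5.6−9)² + (13−9)² + (9.4−9)² + (13.7−9)² + (3.2−9)² = 147.34.
The Normal likelihood contributes (σ²)^(−n/2) exp(−SS/(2σ²)), so the posterior is Inverse-Gamma(α + n/2, β + SS/2) = Inverse-Gamma(7.5, 77.47).
The mode of Inverse-Gamma(a, b) is b/(a+1) = 77.47/8.5 ≈ 9.114.

σ̂²_MAP = 9.114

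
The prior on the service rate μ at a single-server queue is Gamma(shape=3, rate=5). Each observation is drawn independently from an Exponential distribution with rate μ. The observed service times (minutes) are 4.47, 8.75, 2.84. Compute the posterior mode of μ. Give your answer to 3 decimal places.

μ̂_MAP = 0.237

The Exponential(rate=μ) likelihood is ∝ μ^n e^(−μΣtᵢ). Here n = 3 and Σtᵢ = 4.47 + 8.75 + 2.84 = 16.06.
Posterior ∝ μ^2e^(−5μ) · μ^3e^(−16.06μ) = μ^5e^(−21.06μ), i.e. Gamma(6, 21.06).
Mode = (a−1)/b = 5/21.06 ≈ 0.237.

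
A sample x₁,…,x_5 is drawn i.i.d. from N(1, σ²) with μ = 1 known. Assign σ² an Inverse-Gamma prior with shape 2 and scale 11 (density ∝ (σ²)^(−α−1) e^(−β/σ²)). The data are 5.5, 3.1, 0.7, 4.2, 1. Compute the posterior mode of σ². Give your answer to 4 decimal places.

Sum of squared deviations about the known mean: SS = (5.5−1)² + (3.1−1)² + (0.7−1)² + (4.2−1)² + (1−1)² = 34.99.
The Normal likelihood contributes (σ²)^(−n/2) exp(−SS/(2σ²)), so the posterior is Inverse-Gamma(α + n/2, β + SS/2) = Inverse-Gamma(4.5, 28.495).
The mode of Inverse-Gamma(a, b) is b/(a+1) = 28.495/5.5 ≈ 5.1809.

σ̂²_MAP = 5.1809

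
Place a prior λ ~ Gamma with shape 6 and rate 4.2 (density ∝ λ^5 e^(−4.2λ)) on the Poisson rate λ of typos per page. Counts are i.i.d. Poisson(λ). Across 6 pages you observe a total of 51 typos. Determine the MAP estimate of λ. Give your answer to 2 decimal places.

λ̂_MAP = 5.49

Σxᵢ = 51, n = 6.
Posterior ∝ λ^5e^(−4.2λ) · λ^51e^(−6λ) = λ^56e^(−10.2λ), i.e. Gamma(shape=57, rate=10.2).
The mode of a Gamma(a, b) with a ≥ 1 (shape–rate) is (a−1)/b = 56/10.2 ≈ 5.49.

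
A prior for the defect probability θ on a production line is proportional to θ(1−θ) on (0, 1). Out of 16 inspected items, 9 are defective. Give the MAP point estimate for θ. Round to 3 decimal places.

The prior density ∝ θ(1−θ)^1 is the kernel of Beta(2, 2).
Data: 9 successes in 16 trials. The binomial likelihood contributes θ^9(1−θ)^7, so the posterior is Beta(2+9, 2+7) = Beta(11, 9).
For Beta(a, b) with a, b > 1 the mode is (a−1)/(a+b−2) = 10/18 ≈ 0.556.

θ̂_MAP = 0.556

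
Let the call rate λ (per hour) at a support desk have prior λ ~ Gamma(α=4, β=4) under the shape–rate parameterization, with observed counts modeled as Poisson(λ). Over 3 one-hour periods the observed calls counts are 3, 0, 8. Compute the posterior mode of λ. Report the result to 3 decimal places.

Σxᵢ = 3+0+8 = 11, with n = 3.
Posterior ∝ λ^3e^(−4λ) · λ^11e^(−3λ) = λ^14e^(−7λ), i.e. Gamma(shape=15, rate=7).
The mode of a Gamma(a, b) with a ≥ 1 (shape–rate) is (a−1)/b = 14/7 ≈ 2.000.

λ̂_MAP = 2.000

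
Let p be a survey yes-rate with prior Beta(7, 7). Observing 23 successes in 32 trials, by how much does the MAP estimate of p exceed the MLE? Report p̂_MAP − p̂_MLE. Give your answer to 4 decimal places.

Posterior is Beta(30, 16); MAP = (30−1)/(46−2) = 29/44 ≈ 0.65909.
MLE ignores the prior: p̂_MLE = k/n = 23/32 ≈ 0.71875.
Difference = 29/44 − 23/32 = -21/352 ≈ -0.0597.

MAP − MLE = -0.0597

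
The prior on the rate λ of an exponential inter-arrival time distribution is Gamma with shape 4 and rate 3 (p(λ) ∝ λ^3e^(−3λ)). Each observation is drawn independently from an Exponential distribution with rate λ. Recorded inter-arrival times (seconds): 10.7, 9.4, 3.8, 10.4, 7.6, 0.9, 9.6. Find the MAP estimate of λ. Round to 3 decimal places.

λ̂_MAP = 0.181

The Exponential(rate=λ) likelihood is ∝ λ^n e^(−λΣtᵢ). Here n = 7 and Σtᵢ = 10.7 + 9.4 + 3.8 + 10.4 + 7.6 + 0.9 + 9.6 = 52.4.
Posterior ∝ λ^3e^(−3λ) · λ^7e^(−52.4λ) = λ^10e^(−55.4λ), i.e. Gamma(11, 55.4).
Mode = (a−1)/b = 10/55.4 ≈ 0.181.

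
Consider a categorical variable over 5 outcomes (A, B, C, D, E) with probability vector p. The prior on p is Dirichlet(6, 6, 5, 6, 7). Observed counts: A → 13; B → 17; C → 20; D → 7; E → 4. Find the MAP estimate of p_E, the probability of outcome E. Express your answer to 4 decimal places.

MAP estimate of p_E = 0.1163

The posterior is Dirichlet(αᵢ + nᵢ) = Dirichlet(19, 23, 25, 13, 11).
For a Dirichlet(a₁,…,a_K) with all aᵢ > 1, the mode has j-th component (aⱼ − 1)/(Σaᵢ − K).
Here Σaᵢ = 91 and K = 5, so p_E = (11 − 1)/(91 − 5) = 10/86 ≈ 0.1163.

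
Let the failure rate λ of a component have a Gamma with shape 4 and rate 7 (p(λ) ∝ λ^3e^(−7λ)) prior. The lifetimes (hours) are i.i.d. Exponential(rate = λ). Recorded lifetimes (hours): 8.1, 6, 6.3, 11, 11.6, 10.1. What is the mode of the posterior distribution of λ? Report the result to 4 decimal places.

λ̂_MAP = 0.1498

The Exponential(rate=λ) likelihood is ∝ λ^n e^(−λΣtᵢ). Here n = 6 and Σtᵢ = 8.1 + 6 + 6.3 + 11 + 11.6 + 10.1 = 53.1.
Posterior ∝ λ^3e^(−7λ) · λ^6e^(−53.1λ) = λ^9e^(−60.1λ), i.e. Gamma(10, 60.1).
Mode = (a−1)/b = 9/60.1 ≈ 0.1498.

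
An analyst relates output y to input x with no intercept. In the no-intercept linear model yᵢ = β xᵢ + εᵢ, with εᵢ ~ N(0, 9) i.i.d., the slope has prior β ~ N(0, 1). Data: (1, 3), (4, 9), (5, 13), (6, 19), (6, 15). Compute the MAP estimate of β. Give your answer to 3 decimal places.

log p(β | y) = −Σ(yᵢ − βxᵢ)²/(2·9) − β²/(2·1) + const.
Setting the derivative to zero: Σxᵢ(yᵢ − βxᵢ)/9 − β/1 = 0, so β = Σxᵢyᵢ / (Σxᵢ² + σ²/τ²).
Σxᵢyᵢ = 1·3 + 4·9 + 5·13 + 6·19 + 6·15 = 308; Σxᵢ² = 114; σ²/τ² = 9.
β̂_MAP = 308 / (114 + 9) = 308/123 ≈ 2.504.

β̂_MAP = 2.504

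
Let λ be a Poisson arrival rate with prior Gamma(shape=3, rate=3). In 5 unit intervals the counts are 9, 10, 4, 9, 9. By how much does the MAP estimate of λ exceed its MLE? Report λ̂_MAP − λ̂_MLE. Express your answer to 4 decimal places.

Σxᵢ = 41. Posterior is Gamma(44, 8); MAP = (44−1)/8 = 43/8 ≈ 5.37500.
MLE = x̄ = 41/5 ≈ 8.20000.
Difference = 43/8 − 41/5 = -113/40 ≈ -2.8250.

MAP − MLE = -2.8250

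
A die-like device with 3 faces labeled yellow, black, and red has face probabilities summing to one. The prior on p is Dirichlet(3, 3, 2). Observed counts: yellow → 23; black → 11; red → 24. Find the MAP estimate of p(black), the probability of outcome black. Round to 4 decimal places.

MAP estimate of p(black) = 0.2063

The posterior is Dirichlet(αᵢ + nᵢ) = Dirichlet(26, 14, 26).
For a Dirichlet(a₁,…,a_K) with all aᵢ > 1, the mode has j-th component (aⱼ − 1)/(Σaᵢ − K).
Here Σaᵢ = 66 and K = 3, so p(black) = (14 − 1)/(66 − 3) = 13/63 ≈ 0.2063.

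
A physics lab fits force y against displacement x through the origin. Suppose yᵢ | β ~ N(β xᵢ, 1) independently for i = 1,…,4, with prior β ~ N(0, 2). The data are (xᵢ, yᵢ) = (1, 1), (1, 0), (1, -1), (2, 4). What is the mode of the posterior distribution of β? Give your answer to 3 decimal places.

β̂_MAP = 1.067

log p(β | y) = −Σ(yᵢ − βxᵢ)²/(2·1) − β²/(2·2) + const.
Setting the derivative to zero: Σxᵢ(yᵢ − βxᵢ)/1 − β/2 = 0, so β = Σxᵢyᵢ / (Σxᵢ² + σ²/τ²).
Σxᵢyᵢ = 1·1 + 1·0 + 1·(-1) + 2·4 = 8; Σxᵢ² = 7; σ²/τ² = 0.5.
β̂_MAP = 8 / (7 + 0.5) = 8/7.5 ≈ 1.067.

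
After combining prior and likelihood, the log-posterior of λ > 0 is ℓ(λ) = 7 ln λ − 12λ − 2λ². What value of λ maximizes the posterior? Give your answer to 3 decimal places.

ℓ'(λ) = 7/λ − 12 − 4λ. Setting this to zero and multiplying by λ: 4λ² + 12λ − 7 = 0.
λ = (−12 + √(12² + 4·4·7)) / (2·4) = (−12 + √256) / 8 = (−12 + 16)/8 = 1/2.
ℓ''(λ) = −7/λ² − 4 < 0, confirming a maximum.

λ̂_MAP = 0.500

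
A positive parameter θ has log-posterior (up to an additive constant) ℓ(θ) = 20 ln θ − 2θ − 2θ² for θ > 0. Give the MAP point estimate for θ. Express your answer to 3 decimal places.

θ̂_MAP = 2.000

ℓ'(θ) = 20/θ − 2 − 4θ. Setting this to zero and multiplying by θ: 4θ² + 2θ − 20 = 0.
θ = (−2 + √(2² + 4·4·20)) / (2·4) = (−2 + √324) / 8 = (−2 + 18)/8 = 2.
ℓ''(θ) = −20/θ² − 4 < 0, confirming a maximum.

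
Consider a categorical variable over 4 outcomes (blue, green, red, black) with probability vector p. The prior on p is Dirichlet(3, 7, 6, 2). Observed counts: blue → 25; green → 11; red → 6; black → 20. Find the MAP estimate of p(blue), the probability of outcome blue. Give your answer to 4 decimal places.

The posterior is Dirichlet(αᵢ + nᵢ) = Dirichlet(28, 18, 12, 22).
For a Dirichlet(a₁,…,a_K) with all aᵢ > 1, the mode has j-th component (aⱼ − 1)/(Σaᵢ − K).
Here Σaᵢ = 80 and K = 4, so p(blue) = (28 − 1)/(80 − 4) = 27/76 ≈ 0.3553.

MAP estimate of p(blue) = 0.3553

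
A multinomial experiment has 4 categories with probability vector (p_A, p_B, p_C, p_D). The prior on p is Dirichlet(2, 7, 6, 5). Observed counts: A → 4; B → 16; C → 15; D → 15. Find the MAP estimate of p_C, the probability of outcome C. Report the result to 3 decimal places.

MAP estimate of p_C = 0.303

The posterior is Dirichlet(αᵢ + nᵢ) = Dirichlet(6, 23, 21, 20).
For a Dirichlet(a₁,…,a_K) with all aᵢ > 1, the mode has j-th component (aⱼ − 1)/(Σaᵢ − K).
Here Σaᵢ = 70 and K = 4, so p_C = (21 − 1)/(70 − 4) = 20/66 ≈ 0.303.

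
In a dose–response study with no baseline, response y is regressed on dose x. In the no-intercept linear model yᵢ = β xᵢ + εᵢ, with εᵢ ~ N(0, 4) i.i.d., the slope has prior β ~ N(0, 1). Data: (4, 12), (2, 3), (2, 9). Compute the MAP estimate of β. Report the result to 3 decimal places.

β̂_MAP = 2.571

log p(β | y) = −Σ(yᵢ − βxᵢ)²/(2·4) − β²/(2·1) + const.
Setting the derivative to zero: Σxᵢ(yᵢ − βxᵢ)/4 − β/1 = 0, so β = Σxᵢyᵢ / (Σxᵢ² + σ²/τ²).
Σxᵢyᵢ = 4·12 + 2·3 + 2·9 = 72; Σxᵢ² = 24; σ²/τ² = 4.
β̂_MAP = 72 / (24 + 4) = 72/28 ≈ 2.571.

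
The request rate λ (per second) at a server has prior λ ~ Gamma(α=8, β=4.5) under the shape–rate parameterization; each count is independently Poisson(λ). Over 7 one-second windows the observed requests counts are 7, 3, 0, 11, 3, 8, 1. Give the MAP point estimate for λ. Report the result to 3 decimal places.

Σxᵢ = 7+3+0+11+3+8+1 = 33, with n = 7.
Posterior ∝ λ^7e^(−4.5λ) · λ^33e^(−7λ) = λ^40e^(−11.5λ), i.e. Gamma(shape=41, rate=11.5).
The mode of a Gamma(a, b) with a ≥ 1 (shape–rate) is (a−1)/b = 40/11.5 ≈ 3.478.

λ̂_MAP = 3.478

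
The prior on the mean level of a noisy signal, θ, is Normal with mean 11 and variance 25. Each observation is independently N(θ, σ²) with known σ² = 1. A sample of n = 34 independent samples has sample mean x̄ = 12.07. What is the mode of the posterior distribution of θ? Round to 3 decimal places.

θ̂_MAP = 12.069

n = 34, x̄ = 12.07.
For a Normal prior and Normal likelihood with known variance, the posterior is Normal; its mode equals its mean, the precision-weighted average.
Prior precision 1/σ₀² = 1/25 = 0.04; data precision n/σ² = 34/1 = 34.
θ̂ = (0.04·11 + 34·12.07) / (0.04 + 34) = 410.82/34.04 = 20541/1702 ≈ 12.069.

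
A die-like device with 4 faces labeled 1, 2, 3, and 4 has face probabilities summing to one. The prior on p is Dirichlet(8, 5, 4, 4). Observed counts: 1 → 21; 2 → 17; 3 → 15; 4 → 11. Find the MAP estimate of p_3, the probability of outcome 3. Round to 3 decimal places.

MAP estimate: 0.222

The posterior is Dirichlet(αᵢ + nᵢ) = Dirichlet(29, 22, 19, 15).
For a Dirichlet(a₁,…,a_K) with all aᵢ > 1, the mode has j-th component (aⱼ − 1)/(Σaᵢ − K).
Here Σaᵢ = 85 and K = 4, so p_3 = (19 − 1)/(85 − 4) = 18/81 ≈ 0.222.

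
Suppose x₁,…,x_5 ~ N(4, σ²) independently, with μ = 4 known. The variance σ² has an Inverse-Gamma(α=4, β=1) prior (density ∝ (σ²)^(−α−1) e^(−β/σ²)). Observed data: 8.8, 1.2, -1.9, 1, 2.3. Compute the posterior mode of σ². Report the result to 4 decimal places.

Sum of squared deviations about the known mean: SS = (8.8−4)² + (1.2−4)² + (-1.9−4)² + (1−4)² + (2.3−4)² = 77.58.
The Normal likelihood contributes (σ²)^(−n/2) exp(−SS/(2σ²)), so the posterior is Inverse-Gamma(α + n/2, β + SS/2) = Inverse-Gamma(6.5, 39.79).
The mode of Inverse-Gamma(a, b) is b/(a+1) = 39.79/7.5 ≈ 5.3053.

σ̂²_MAP = 5.3053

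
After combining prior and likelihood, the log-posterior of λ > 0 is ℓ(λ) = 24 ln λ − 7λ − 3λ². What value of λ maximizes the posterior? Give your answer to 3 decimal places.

λ̂_MAP = 1.500

ℓ'(λ) = 24/λ − 7 − 6λ. Setting this to zero and multiplying by λ: 6λ² + 7λ − 24 = 0.
λ = (−7 + √(7² + 4·6·24)) / (2·6) = (−7 + √625) / 12 = (−7 + 25)/12 = 3/2.
ℓ''(λ) = −24/λ² − 6 < 0, confirming a maximum.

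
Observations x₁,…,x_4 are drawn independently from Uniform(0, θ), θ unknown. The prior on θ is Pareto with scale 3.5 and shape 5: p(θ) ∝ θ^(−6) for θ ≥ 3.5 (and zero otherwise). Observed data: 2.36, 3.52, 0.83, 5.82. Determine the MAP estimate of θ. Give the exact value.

θ̂_MAP = 5.82

The Uniform(0, θ) likelihood is θ^(−n) for θ ≥ max(xᵢ), zero otherwise. Here max(xᵢ) = 5.82.
Posterior ∝ θ^(−6) · θ^(−4) = θ^(−10) on θ ≥ max(3.5, 5.82) = 5.82.
This density is strictly decreasing in θ, so the posterior mode lies at the lower boundary of the support.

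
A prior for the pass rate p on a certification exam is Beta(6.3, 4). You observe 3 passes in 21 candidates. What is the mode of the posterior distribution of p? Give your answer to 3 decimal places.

p̂_MAP = 0.283

Prior: Beta(6.3, 4).
Data: 3 successes in 21 trials. The binomial likelihood contributes p^3(1−p)^18, so the posterior is Beta(6.3+3, 4+18) = Beta(9.3, 22).
For Beta(a, b) with a, b > 1 the mode is (a−1)/(a+b−2) = 8.3/29.3 ≈ 0.283.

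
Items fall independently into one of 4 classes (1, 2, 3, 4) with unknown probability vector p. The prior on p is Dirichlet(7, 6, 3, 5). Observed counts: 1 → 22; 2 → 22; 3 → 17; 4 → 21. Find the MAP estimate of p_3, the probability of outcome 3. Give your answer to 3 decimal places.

The posterior is Dirichlet(αᵢ + nᵢ) = Dirichlet(29, 28, 20, 26).
For a Dirichlet(a₁,…,a_K) with all aᵢ > 1, the mode has j-th component (aⱼ − 1)/(Σaᵢ − K).
Here Σaᵢ = 103 and K = 4, so p_3 = (20 − 1)/(103 − 4) = 19/99 ≈ 0.192.

MAP estimate: 0.192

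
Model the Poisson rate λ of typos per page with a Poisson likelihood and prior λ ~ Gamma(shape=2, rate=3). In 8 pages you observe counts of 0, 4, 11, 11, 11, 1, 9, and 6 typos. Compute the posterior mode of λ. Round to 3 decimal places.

λ̂_MAP = 4.909

Σxᵢ = 0+4+11+11+11+1+9+6 = 53, with n = 8.
Posterior ∝ λe^(−3λ) · λ^53e^(−8λ) = λ^54e^(−11λ), i.e. Gamma(shape=55, rate=11).
The mode of a Gamma(a, b) with a ≥ 1 (shape–rate) is (a−1)/b = 54/11 ≈ 4.909.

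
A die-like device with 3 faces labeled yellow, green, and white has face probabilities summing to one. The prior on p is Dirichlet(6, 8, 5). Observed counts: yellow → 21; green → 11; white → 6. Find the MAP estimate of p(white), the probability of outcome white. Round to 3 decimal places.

MAP estimate of p(white) = 0.185

The posterior is Dirichlet(αᵢ + nᵢ) = Dirichlet(27, 19, 11).
For a Dirichlet(a₁,…,a_K) with all aᵢ > 1, the mode has j-th component (aⱼ − 1)/(Σaᵢ − K).
Here Σaᵢ = 57 and K = 3, so p(white) = (11 − 1)/(57 − 3) = 10/54 ≈ 0.185.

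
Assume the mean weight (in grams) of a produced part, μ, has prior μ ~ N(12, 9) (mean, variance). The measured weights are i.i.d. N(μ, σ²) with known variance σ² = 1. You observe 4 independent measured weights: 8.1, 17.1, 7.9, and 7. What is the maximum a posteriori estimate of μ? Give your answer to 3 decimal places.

n = 4; x̄ = (8.1 + 17.1 + 7.9 + 7)/4 = 40.1/4 = 10.025.
For a Normal prior and Normal likelihood with known variance, the posterior is Normal; its mode equals its mean, the precision-weighted average.
Prior precision 1/σ₀² = 1/9; data precision n/σ² = 4/1 = 4.
μ̂ = ((1/9)·12 + 4·10.025) / (1/9 + 4) = (1243/30)/(37/9) = 3729/370 ≈ 10.078.

μ̂_MAP = 10.078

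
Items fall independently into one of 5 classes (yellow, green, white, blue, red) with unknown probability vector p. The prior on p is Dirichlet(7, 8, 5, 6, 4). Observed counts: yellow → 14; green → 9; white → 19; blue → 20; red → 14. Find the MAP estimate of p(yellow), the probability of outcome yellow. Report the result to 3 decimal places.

The posterior is Dirichlet(αᵢ + nᵢ) = Dirichlet(21, 17, 24, 26, 18).
For a Dirichlet(a₁,…,a_K) with all aᵢ > 1, the mode has j-th component (aⱼ − 1)/(Σaᵢ − K).
Here Σaᵢ = 106 and K = 5, so p(yellow) = (21 − 1)/(106 − 5) = 20/101 ≈ 0.198.

MAP estimate of p(yellow) = 0.198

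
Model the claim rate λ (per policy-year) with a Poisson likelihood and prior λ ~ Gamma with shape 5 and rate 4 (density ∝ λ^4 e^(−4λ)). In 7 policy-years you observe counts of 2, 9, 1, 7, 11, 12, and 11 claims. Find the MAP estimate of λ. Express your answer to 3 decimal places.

Σxᵢ = 2+9+1+7+11+12+11 = 53, with n = 7.
Posterior ∝ λ^4e^(−4λ) · λ^53e^(−7λ) = λ^57e^(−11λ), i.e. Gamma(shape=58, rate=11).
The mode of a Gamma(a, b) with a ≥ 1 (shape–rate) is (a−1)/b = 57/11 ≈ 5.182.

λ̂_MAP = 5.182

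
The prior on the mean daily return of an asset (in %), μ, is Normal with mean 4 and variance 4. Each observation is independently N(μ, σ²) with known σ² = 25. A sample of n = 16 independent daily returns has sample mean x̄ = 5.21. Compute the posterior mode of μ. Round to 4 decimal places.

μ̂_MAP = 4.8701

n = 16, x̄ = 5.21.
For a Normal prior and Normal likelihood with known variance, the posterior is Normal; its mode equals its mean, the precision-weighted average.
Prior precision 1/σ₀² = 1/4 = 0.25; data precision n/σ² = 16/25 = 0.64.
μ̂ = (0.25·4 + 0.64·5.21) / (0.25 + 0.64) = 4.3344/0.89 = 10836/2225 ≈ 4.8701.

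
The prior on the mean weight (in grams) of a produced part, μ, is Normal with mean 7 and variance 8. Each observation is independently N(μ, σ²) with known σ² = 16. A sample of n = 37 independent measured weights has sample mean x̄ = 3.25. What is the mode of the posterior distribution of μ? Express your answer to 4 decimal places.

μ̂_MAP = 3.4423

n = 37, x̄ = 3.25.
For a Normal prior and Normal likelihood with known variance, the posterior is Normal; its mode equals its mean, the precision-weighted average.
Prior precision 1/σ₀² = 1/8 = 0.125; data precision n/σ² = 37/16 = 2.3125.
μ̂ = (0.125·7 + 2.3125·3.25) / (0.125 + 2.3125) = 8.390625/2.4375 = 179/52 ≈ 3.4423.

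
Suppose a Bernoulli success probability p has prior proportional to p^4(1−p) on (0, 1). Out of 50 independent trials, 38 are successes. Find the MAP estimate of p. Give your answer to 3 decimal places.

p̂_MAP = 0.764

The prior density ∝ p^4(1−p)^1 is the kernel of Beta(5, 2).
Data: 38 successes in 50 trials. The binomial likelihood contributes p^38(1−p)^12, so the posterior is Beta(5+38, 2+12) = Beta(43, 14).
For Beta(a, b) with a, b > 1 the mode is (a−1)/(a+b−2) = 42/55 ≈ 0.764.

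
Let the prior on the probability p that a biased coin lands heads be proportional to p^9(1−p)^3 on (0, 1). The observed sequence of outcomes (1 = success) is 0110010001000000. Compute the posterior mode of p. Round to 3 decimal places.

p̂_MAP = 0.464

The prior density ∝ p^9(1−p)^3 is the kernel of Beta(10, 4).
Data: 4 successes in 16 trials (from the sequence). The binomial likelihood contributes p^4(1−p)^12, so the posterior is Beta(10+4, 4+12) = Beta(14, 16).
For Beta(a, b) with a, b > 1 the mode is (a−1)/(a+b−2) = 13/28 ≈ 0.464.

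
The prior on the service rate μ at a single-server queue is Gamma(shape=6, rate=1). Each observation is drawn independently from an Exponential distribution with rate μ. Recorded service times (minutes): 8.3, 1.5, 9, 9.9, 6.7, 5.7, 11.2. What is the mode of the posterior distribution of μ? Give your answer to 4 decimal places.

The Exponential(rate=μ) likelihood is ∝ μ^n e^(−μΣtᵢ). Here n = 7 and Σtᵢ = 8.3 + 1.5 + 9 + 9.9 + 6.7 + 5.7 + 11.2 = 52.3.
Posterior ∝ μ^5e^(−1μ) · μ^7e^(−52.3μ) = μ^12e^(−53.3μ), i.e. Gamma(13, 53.3).
Mode = (a−1)/b = 12/53.3 ≈ 0.2251.

μ̂_MAP = 0.2251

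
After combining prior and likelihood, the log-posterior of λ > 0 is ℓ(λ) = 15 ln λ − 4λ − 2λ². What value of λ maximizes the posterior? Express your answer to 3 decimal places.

λ̂_MAP = 1.500

ℓ'(λ) = 15/λ − 4 − 4λ. Setting this to zero and multiplying by λ: 4λ² + 4λ − 15 = 0.
λ = (−4 + √(4² + 4·4·15)) / (2·4) = (−4 + √256) / 8 = (−4 + 16)/8 = 3/2.
ℓ''(λ) = −15/λ² − 4 < 0, confirming a maximum.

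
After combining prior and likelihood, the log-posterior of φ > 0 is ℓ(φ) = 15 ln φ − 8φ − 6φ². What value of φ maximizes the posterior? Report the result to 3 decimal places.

φ̂_MAP = 0.833

ℓ'(φ) = 15/φ − 8 − 12φ. Setting this to zero and multiplying by φ: 12φ² + 8φ − 15 = 0.
φ = (−8 + √(8² + 4·12·15)) / (2·12) = (−8 + √784) / 24 = (−8 + 28)/24 = 5/6.
ℓ''(φ) = −15/φ² − 12 < 0, confirming a maximum.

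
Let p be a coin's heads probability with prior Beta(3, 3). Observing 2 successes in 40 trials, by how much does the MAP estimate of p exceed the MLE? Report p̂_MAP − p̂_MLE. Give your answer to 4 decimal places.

MAP − MLE = 0.0409

Posterior is Beta(5, 41); MAP = (5−1)/(46−2) = 4/44 ≈ 0.09091.
MLE ignores the prior: p̂_MLE = k/n = 2/40 ≈ 0.05000.
Difference = 4/44 − 2/40 = 9/220 ≈ 0.0409.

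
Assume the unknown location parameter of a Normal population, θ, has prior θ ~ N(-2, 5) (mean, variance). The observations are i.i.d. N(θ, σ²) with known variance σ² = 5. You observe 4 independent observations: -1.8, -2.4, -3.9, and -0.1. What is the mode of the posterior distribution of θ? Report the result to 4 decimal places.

θ̂_MAP = -2.0400

n = 4; x̄ = ((-1.8) + (-2.4) + (-3.9) + (-0.1))/4 = -8.2/4 = -2.05.
For a Normal prior and Normal likelihood with known variance, the posterior is Normal; its mode equals its mean, the precision-weighted average.
Prior precision 1/σ₀² = 1/5 = 0.2; data precision n/σ² = 4/5 = 0.8.
θ̂ = (0.2·(-2) + 0.8·(-2.05)) / (0.2 + 0.8) = (-2.04)/1 = -2.0400.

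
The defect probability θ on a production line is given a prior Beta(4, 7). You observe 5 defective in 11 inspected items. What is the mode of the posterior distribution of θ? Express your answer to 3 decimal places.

Prior: Beta(4, 7).
Data: 5 successes in 11 trials. The binomial likelihood contributes θ^5(1−θ)^6, so the posterior is Beta(4+5, 7+6) = Beta(9, 13).
For Beta(a, b) with a, b > 1 the mode is (a−1)/(a+b−2) = 8/20 ≈ 0.400.

θ̂_MAP = 0.400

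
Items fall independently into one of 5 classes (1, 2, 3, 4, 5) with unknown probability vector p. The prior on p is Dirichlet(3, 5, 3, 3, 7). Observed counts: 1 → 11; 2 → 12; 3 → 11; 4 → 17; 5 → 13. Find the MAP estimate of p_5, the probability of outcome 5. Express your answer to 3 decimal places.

MAP estimate: 0.238

The posterior is Dirichlet(αᵢ + nᵢ) = Dirichlet(14, 17, 14, 20, 20).
For a Dirichlet(a₁,…,a_K) with all aᵢ > 1, the mode has j-th component (aⱼ − 1)/(Σaᵢ − K).
Here Σaᵢ = 85 and K = 5, so p_5 = (20 − 1)/(85 − 5) = 19/80 ≈ 0.238.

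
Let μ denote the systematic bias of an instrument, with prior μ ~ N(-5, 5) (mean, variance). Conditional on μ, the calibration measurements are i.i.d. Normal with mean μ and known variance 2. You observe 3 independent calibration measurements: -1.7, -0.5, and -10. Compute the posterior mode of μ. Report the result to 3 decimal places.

μ̂_MAP = -4.176

n = 3; x̄ = ((-1.7) + (-0.5) + (-10))/3 = -12.2/3 = -61/15 ≈ -4.0667.
For a Normal prior and Normal likelihood with known variance, the posterior is Normal; its mode equals its mean, the precision-weighted average.
Prior precision 1/σ₀² = 1/5 = 0.2; data precision n/σ² = 3/2 = 1.5.
μ̂ = (0.2·(-5) + 1.5·(-61/15)) / (0.2 + 1.5) = (-7.1)/1.7 = -71/17 ≈ -4.176.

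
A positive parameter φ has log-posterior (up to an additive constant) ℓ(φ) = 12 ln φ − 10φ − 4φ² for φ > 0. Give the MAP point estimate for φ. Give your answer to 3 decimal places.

φ̂_MAP = 0.750

ℓ'(φ) = 12/φ − 10 − 8φ. Setting this to zero and multiplying by φ: 8φ² + 10φ − 12 = 0.
φ = (−10 + √(10² + 4·8·12)) / (2·8) = (−10 + √484) / 16 = (−10 + 22)/16 = 3/4.
ℓ''(φ) = −12/φ² − 8 < 0, confirming a maximum.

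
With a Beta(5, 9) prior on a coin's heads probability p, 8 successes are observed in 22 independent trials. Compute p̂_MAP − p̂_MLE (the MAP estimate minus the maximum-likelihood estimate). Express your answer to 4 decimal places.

Posterior is Beta(13, 23); MAP = (13−1)/(36−2) = 12/34 ≈ 0.35294.
MLE ignores the prior: p̂_MLE = k/n = 8/22 ≈ 0.36364.
Difference = 12/34 − 8/22 = -2/187 ≈ -0.0107.

MAP − MLE = -0.0107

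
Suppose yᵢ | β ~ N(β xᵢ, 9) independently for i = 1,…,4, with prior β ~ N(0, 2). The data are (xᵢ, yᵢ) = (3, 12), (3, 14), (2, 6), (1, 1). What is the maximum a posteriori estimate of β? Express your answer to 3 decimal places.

β̂_MAP = 3.309

log p(β | y) = −Σ(yᵢ − βxᵢ)²/(2·9) − β²/(2·2) + const.
Setting the derivative to zero: Σxᵢ(yᵢ − βxᵢ)/9 − β/2 = 0, so β = Σxᵢyᵢ / (Σxᵢ² + σ²/τ²).
Σxᵢyᵢ = 3·12 + 3·14 + 2·6 + 1·1 = 91; Σxᵢ² = 23; σ²/τ² = 4.5.
β̂_MAP = 91 / (23 + 4.5) = 91/27.5 ≈ 3.309.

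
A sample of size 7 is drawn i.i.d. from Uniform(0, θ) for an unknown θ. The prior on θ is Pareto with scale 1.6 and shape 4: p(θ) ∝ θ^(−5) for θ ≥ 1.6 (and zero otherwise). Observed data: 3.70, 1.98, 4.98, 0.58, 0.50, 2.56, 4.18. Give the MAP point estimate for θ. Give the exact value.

The Uniform(0, θ) likelihood is θ^(−n) for θ ≥ max(xᵢ), zero otherwise. Here max(xᵢ) = 4.98.
Posterior ∝ θ^(−5) · θ^(−7) = θ^(−12) on θ ≥ max(1.6, 4.98) = 4.98.
This density is strictly decreasing in θ, so the posterior mode lies at the lower boundary of the support.

θ̂_MAP = 4.98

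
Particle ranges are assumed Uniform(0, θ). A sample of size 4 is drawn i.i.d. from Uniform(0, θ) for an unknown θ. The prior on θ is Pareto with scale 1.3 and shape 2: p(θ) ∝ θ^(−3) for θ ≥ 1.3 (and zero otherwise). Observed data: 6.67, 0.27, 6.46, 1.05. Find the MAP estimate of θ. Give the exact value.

The Uniform(0, θ) likelihood is θ^(−n) for θ ≥ max(xᵢ), zero otherwise. Here max(xᵢ) = 6.67.
Posterior ∝ θ^(−3) · θ^(−4) = θ^(−7) on θ ≥ max(1.3, 6.67) = 6.67.
This density is strictly decreasing in θ, so the posterior mode lies at the lower boundary of the support.

θ̂_MAP = 6.67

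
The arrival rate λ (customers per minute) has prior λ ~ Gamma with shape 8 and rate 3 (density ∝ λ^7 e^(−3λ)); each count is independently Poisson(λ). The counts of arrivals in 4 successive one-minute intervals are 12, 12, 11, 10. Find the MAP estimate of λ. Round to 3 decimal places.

Σxᵢ = 12+12+11+10 = 45, with n = 4.
Posterior ∝ λ^7e^(−3λ) · λ^45e^(−4λ) = λ^52e^(−7λ), i.e. Gamma(shape=53, rate=7).
The mode of a Gamma(a, b) with a ≥ 1 (shape–rate) is (a−1)/b = 52/7 ≈ 7.429.

λ̂_MAP = 7.429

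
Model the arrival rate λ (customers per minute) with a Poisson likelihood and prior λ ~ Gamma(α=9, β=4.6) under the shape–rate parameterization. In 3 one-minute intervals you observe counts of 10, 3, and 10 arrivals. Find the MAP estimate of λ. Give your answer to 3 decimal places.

λ̂_MAP = 4.079

Σxᵢ = 10+3+10 = 23, with n = 3.
Posterior ∝ λ^8e^(−4.6λ) · λ^23e^(−3λ) = λ^31e^(−7.6λ), i.e. Gamma(shape=32, rate=7.6).
The mode of a Gamma(a, b) with a ≥ 1 (shape–rate) is (a−1)/b = 31/7.6 ≈ 4.079.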